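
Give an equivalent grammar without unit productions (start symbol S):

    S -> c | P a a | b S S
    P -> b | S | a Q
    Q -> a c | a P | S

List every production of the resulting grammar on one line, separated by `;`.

S -> c | P a a | b S S; P -> c | P a a | b S S | b | a Q; Q -> c | P a a | b S S | a c | a P

Unit pairs: P ⇒* {S}; Q ⇒* {S}.
For each unit pair (A, B), copy every non-unit production of B to A, then drop all unit productions.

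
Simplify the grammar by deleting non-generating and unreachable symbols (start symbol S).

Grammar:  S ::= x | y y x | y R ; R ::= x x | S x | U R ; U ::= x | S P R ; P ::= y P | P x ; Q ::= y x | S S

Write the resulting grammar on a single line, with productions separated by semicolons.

Generating nonterminals: {Q, R, S, U}.
Reachable from S after that: {R, S, U}.
Removed useless symbols: {P, Q} and every production mentioning them.

S ::= x | y y x | y R; R ::= x x | S x | U R; U ::= x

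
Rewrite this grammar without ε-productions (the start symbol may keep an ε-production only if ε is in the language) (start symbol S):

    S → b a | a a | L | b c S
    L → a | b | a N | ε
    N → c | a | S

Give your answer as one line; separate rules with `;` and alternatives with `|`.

The nullable symbols are {L, N, S}.
ε ∈ L(G) since S is nullable, so keep S → ε.
Expand every rule over subsets of its nullable positions: S → b c S gives b c S | b c.

S → b a | a a | L | b c S | b c | ε; L → a | b | a N; N → c | a | S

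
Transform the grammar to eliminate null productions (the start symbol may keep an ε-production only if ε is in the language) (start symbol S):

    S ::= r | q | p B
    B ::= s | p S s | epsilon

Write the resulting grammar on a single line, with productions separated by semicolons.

Nullable set = {B}.
ε ∉ L(G), so no ε-production is kept.
Add the nullable-subset variants: S → p B gives p B | p.

S ::= r | q | p B | p; B ::= s | p S s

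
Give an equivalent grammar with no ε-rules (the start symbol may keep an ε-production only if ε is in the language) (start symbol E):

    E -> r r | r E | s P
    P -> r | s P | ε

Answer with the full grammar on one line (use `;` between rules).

E -> r r | r E | s P | s; P -> r | s P | s

Nullable nonterminals: {P}.
ε ∉ L(G), so no ε-production is kept.
For each production, add variants omitting each subset of nullable occurrences: E → s P gives s P | s. P → s P gives s P | s.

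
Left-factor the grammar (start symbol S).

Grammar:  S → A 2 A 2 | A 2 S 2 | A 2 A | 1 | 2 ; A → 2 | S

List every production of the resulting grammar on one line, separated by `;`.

S → 1 | 2 | A 2 S'; A → 2 | S; S' → S 2 | A S''; S'' → 2 | ε

S has alternatives sharing prefix 'A 2': factor to S → A 2 S' with S' → A 2 | S 2 | A.
S' has alternatives sharing prefix 'A': factor to S' → A S'' with S'' → 2 | ε.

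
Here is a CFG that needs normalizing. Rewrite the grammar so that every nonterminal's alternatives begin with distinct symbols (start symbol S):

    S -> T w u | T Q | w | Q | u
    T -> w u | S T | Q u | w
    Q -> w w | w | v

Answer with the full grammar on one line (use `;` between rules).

S -> w | Q | u | T S'; T -> S T | Q u | w T'; Q -> v | w Q'; S' -> w u | Q; T' -> u | epsilon; Q' -> w | epsilon

S has alternatives sharing prefix 'T': factor to S → T S' with S' → w u | Q.
T has alternatives sharing prefix 'w': factor to T → w T' with T' → u | ε.
Q has alternatives sharing prefix 'w': factor to Q → w Q' with Q' → w | ε.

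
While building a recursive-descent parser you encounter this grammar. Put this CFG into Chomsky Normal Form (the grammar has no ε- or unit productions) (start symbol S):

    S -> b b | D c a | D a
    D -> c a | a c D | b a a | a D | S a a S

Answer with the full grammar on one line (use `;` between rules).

S -> X1 X1 | D Y1 | D X3; D -> X2 X3 | X3 Y2 | X1 Y3 | X3 D | S Y4; X1 -> b; X2 -> c; X3 -> a; Y1 -> X2 X3; Y2 -> X2 D; Y3 -> X3 X3; Y4 -> X3 Y5; Y5 -> X3 S

Introduce a nonterminal for each terminal appearing in a rule of length ≥ 2: X1 → b, X2 → c, X3 → a.
Binarize each right-hand side of length ≥ 3 by chaining fresh nonterminals (Y1, Y2, …): affected rules were S → D X2 X3; D → X3 X2 D; D → X1 X3 X3; D → S X3 X3 S.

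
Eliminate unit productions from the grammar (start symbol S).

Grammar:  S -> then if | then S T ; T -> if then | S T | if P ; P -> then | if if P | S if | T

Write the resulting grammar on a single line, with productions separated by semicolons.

S -> then if | then S T; T -> if then | S T | if P; P -> then | if if P | S if | if then | S T | if P

Unit pairs: P ⇒* {T}.
Replace each nonterminal's rules with the union of the non-unit rules of every nonterminal it unit-derives.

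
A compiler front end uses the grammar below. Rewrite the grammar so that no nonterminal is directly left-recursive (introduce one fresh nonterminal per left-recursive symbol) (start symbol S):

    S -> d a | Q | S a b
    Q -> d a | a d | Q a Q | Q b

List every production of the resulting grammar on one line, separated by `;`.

S -> d a S' | Q S'; Q -> d a Q' | a d Q'; S' -> a b S' | ε; Q' -> a Q Q' | b Q' | ε

Left recursion appears on S, Q.
For S: α = {a b}, β = {d a, Q}. Rewrite as S → β S' and S' → α S' | ε.
For Q: α = {a Q, b}, β = {d a, a d}. Rewrite as Q → β Q' and Q' → α Q' | ε.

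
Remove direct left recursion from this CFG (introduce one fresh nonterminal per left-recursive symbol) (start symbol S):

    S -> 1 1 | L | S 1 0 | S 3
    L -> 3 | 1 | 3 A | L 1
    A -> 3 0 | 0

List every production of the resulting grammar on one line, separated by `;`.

S -> 1 1 S' | L S'; L -> 3 L' | 1 L' | 3 A L'; A -> 3 0 | 0; S' -> 1 0 S' | 3 S' | ε; L' -> 1 L' | ε

S, L are directly left-recursive.
For S: α = {1 0, 3}, β = {1 1, L}. Rewrite as S → β S' and S' → α S' | ε.
For L: α = {1}, β = {3, 1, 3 A}. Rewrite as L → β L' and L' → α L' | ε.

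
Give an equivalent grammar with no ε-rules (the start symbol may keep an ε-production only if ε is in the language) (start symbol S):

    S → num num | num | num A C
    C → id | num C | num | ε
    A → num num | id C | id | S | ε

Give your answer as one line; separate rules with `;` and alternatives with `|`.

S → num num | num | num A C | num A | num C; C → id | num C | num; A → num num | id C | id | S

Nullable nonterminals: {A, C}.
ε ∉ L(G), so no ε-production is kept.
Expand every rule over subsets of its nullable positions: S → num A C gives num A C | num A | num C. C → num C gives num C | num. A → id C gives id C | id.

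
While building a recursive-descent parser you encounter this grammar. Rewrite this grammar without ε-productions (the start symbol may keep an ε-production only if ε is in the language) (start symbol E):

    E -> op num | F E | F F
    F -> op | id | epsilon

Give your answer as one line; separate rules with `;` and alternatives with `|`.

E -> op num | F E | F | F F | epsilon; F -> op | id

Nullable set = {E, F}.
ε ∈ L(G) since E is nullable, so keep E → ε.
For each production, add variants omitting each subset of nullable occurrences: E → F E gives F E | F.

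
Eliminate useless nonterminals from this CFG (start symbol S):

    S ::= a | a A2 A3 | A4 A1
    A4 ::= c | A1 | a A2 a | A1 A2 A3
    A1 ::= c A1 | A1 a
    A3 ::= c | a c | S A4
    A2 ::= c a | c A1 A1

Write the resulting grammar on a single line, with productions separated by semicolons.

Generating nonterminals: {A2, A3, A4, S}.
Reachable from S after that: {A2, A3, A4, S}.
Removed useless symbols: {A1} and every production mentioning them.

S ::= a | a A2 A3; A4 ::= c | a A2 a; A3 ::= c | a c | S A4; A2 ::= c a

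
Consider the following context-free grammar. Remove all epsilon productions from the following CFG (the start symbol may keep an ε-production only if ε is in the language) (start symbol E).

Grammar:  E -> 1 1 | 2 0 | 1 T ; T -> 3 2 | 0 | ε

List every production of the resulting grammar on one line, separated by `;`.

E -> 1 1 | 2 0 | 1 T | 1; T -> 3 2 | 0

Nullable nonterminals: {T}.
ε ∉ L(G), so no ε-production is kept.
Expand every rule over subsets of its nullable positions: E → 1 T gives 1 T | 1.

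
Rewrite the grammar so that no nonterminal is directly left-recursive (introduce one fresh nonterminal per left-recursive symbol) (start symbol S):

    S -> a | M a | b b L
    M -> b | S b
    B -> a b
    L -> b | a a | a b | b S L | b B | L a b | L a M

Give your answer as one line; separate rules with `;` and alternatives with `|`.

Left recursion appears on L.
For L: α = {a b, a M}, β = {b, a a, a b, b S L, b B}. Rewrite as L → β L' and L' → α L' | ε.

S -> a | M a | b b L; M -> b | S b; B -> a b; L -> b L' | a a L' | a b L' | b S L L' | b B L'; L' -> a b L' | a M L' | ε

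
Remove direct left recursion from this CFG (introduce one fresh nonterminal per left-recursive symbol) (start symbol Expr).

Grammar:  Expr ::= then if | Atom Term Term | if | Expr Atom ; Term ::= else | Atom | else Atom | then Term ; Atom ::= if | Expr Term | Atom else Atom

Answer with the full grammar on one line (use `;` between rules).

Expr, Atom are directly left-recursive.
For Expr: α = {Atom}, β = {then if, Atom Term Term, if}. Rewrite as Expr → β Expr1 and Expr1 → α Expr1 | ε.
For Atom: α = {else Atom}, β = {if, Expr Term}. Rewrite as Atom → β Atom1 and Atom1 → α Atom1 | ε.

Expr ::= then if Expr1 | Atom Term Term Expr1 | if Expr1; Term ::= else | Atom | else Atom | then Term; Atom ::= if Atom1 | Expr Term Atom1; Expr1 ::= Atom Expr1 | eps; Atom1 ::= else Atom Atom1 | eps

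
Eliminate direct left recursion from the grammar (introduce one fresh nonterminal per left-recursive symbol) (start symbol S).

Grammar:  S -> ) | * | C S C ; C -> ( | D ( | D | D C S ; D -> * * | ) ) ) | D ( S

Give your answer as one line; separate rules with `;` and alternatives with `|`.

Directly left-recursive nonterminal: D.
For D: α = {( S}, β = {* *, ) ) )}. Rewrite as D → β D' and D' → α D' | ε.

S -> ) | * | C S C; C -> ( | D ( | D | D C S; D -> * * D' | ) ) ) D'; D' -> ( S D' | ε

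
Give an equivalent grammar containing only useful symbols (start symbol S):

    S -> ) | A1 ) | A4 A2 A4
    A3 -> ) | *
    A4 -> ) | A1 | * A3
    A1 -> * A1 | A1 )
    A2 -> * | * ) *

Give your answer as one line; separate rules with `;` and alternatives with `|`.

S -> ) | A4 A2 A4; A3 -> ) | *; A4 -> ) | * A3; A2 -> * | * ) *

Generating nonterminals: {A2, A3, A4, S}.
Reachable from S after that: {A2, A3, A4, S}.
Removed useless symbols: {A1} and every production mentioning them.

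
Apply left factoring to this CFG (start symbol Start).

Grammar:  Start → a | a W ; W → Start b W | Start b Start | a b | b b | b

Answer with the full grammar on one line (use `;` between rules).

Start has alternatives sharing prefix 'a': factor to Start → a Start1 with Start1 → ε | W.
W has alternatives sharing prefix 'Start b': factor to W → Start b W1 with W1 → W | Start.
W has alternatives sharing prefix 'b': factor to W → b W2 with W2 → b | ε.

Start → a Start1; W → a b | Start b W1 | b W2; Start1 → ε | W; W1 → W | Start; W2 → b | ε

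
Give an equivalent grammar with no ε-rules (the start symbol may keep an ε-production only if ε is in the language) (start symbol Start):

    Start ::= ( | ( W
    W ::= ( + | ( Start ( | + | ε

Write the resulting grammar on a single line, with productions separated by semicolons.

Start ::= ( | ( W; W ::= ( + | ( Start ( | +

The nullable symbols are {W}.
ε ∉ L(G), so no ε-production is kept.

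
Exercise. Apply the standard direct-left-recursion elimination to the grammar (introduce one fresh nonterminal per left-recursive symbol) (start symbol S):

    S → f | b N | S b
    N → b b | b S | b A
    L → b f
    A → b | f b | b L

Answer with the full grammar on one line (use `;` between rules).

S → f S' | b N S'; N → b b | b S | b A; L → b f; A → b | f b | b L; S' → b S' | epsilon

Left recursion appears on S.
For S: α = {b}, β = {f, b N}. Rewrite as S → β S' and S' → α S' | ε.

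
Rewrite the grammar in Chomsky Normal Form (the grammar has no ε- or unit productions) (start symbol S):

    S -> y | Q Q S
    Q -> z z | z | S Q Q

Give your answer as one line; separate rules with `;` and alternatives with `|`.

Introduce a nonterminal for each terminal appearing in a rule of length ≥ 2: X1 → z.
Binarize each right-hand side of length ≥ 3 by chaining fresh nonterminals (Y1, Y2, …): affected rules were S → Q Q S; Q → S Q Q.

S -> y | Q Y1; Q -> X1 X1 | z | S Y2; X1 -> z; Y1 -> Q S; Y2 -> Q Q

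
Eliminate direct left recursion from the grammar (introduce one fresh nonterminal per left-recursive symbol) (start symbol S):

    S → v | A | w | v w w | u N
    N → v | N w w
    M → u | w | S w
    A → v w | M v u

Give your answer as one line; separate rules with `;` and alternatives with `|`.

Left recursion appears on N.
For N: α = {w w}, β = {v}. Rewrite as N → β N' and N' → α N' | ε.

S → v | A | w | v w w | u N; N → v N'; M → u | w | S w; A → v w | M v u; N' → w w N' | ε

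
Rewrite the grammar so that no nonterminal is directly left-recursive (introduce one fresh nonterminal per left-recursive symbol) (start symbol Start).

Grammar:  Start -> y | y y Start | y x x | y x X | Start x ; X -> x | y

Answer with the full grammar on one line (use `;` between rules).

Start is directly left-recursive.
For Start: α = {x}, β = {y, y y Start, y x x, y x X}. Rewrite as Start → β Start1 and Start1 → α Start1 | ε.

Start -> y Start1 | y y Start Start1 | y x x Start1 | y x X Start1; X -> x | y; Start1 -> x Start1 | ε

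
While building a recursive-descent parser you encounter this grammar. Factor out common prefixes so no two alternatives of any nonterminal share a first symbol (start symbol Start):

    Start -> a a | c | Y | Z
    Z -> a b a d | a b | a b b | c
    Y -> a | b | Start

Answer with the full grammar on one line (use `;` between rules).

Z has alternatives sharing prefix 'a b': factor to Z → a b Z1 with Z1 → a d | ε | b.

Start -> a a | c | Y | Z; Z -> c | a b Z1; Y -> a | b | Start; Z1 -> a d | ε | b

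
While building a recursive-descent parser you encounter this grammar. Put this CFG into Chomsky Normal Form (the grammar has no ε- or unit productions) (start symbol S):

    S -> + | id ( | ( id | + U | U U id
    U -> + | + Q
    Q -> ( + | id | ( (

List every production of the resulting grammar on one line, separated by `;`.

Introduce a nonterminal for each terminal appearing in a rule of length ≥ 2: X1 → id, X2 → (, X3 → +.
Binarize each right-hand side of length ≥ 3 by chaining fresh nonterminals (Y1, Y2, …): affected rules were S → U U X1.

S -> + | X1 X2 | X2 X1 | X3 U | U Y1; U -> + | X3 Q; Q -> X2 X3 | id | X2 X2; X1 -> id; X2 -> (; X3 -> +; Y1 -> U X1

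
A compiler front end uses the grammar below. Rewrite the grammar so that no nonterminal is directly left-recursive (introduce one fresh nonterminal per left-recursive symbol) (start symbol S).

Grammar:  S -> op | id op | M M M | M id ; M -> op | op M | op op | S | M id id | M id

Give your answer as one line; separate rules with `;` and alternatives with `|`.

S -> op | id op | M M M | M id; M -> op M' | op M M' | op op M' | S M'; M' -> id id M' | id M' | ε

M is directly left-recursive.
For M: α = {id id, id}, β = {op, op M, op op, S}. Rewrite as M → β M' and M' → α M' | ε.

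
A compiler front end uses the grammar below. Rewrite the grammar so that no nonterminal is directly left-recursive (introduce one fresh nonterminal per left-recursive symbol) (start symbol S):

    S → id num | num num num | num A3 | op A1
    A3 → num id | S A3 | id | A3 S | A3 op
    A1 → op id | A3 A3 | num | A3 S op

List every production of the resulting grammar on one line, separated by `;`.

A3 is directly left-recursive.
For A3: α = {S, op}, β = {num id, S A3, id}. Rewrite as A3 → β A3' and A3' → α A3' | ε.

S → id num | num num num | num A3 | op A1; A3 → num id A3' | S A3 A3' | id A3'; A1 → op id | A3 A3 | num | A3 S op; A3' → S A3' | op A3' | ε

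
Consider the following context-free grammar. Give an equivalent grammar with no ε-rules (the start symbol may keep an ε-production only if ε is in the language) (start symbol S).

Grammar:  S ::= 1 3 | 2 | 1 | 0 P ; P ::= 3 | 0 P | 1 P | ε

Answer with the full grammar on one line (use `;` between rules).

S ::= 1 3 | 2 | 1 | 0 P | 0; P ::= 3 | 0 P | 0 | 1 P | 1

Nullable set = {P}.
ε ∉ L(G), so no ε-production is kept.
Add the nullable-subset variants: S → 0 P gives 0 P | 0. P → 0 P gives 0 P | 0. P → 1 P gives 1 P | 1.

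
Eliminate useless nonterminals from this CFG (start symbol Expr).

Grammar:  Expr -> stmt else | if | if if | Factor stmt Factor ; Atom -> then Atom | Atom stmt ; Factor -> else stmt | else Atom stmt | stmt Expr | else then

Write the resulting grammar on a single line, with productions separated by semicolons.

Generating nonterminals: {Expr, Factor}.
Reachable from Expr after that: {Expr, Factor}.
Removed useless symbols: {Atom} and every production mentioning them.

Expr -> stmt else | if | if if | Factor stmt Factor; Factor -> else stmt | stmt Expr | else then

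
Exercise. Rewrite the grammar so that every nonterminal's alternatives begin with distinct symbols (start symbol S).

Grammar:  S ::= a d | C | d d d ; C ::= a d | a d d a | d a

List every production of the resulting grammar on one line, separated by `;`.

S ::= a d | C | d d d; C ::= d a | a d C'; C' ::= ε | d a

C has alternatives sharing prefix 'a d': factor to C → a d C' with C' → ε | d a.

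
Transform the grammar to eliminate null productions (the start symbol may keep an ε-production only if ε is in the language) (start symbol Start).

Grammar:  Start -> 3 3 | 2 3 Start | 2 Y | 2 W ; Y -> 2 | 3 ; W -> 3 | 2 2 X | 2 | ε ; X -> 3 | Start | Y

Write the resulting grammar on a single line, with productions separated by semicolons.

Nullable set = {W}.
ε ∉ L(G), so no ε-production is kept.
For each production, add variants omitting each subset of nullable occurrences: Start → 2 W gives 2 W | 2.

Start -> 3 3 | 2 3 Start | 2 Y | 2 W | 2; Y -> 2 | 3; W -> 3 | 2 2 X | 2; X -> 3 | Start | Y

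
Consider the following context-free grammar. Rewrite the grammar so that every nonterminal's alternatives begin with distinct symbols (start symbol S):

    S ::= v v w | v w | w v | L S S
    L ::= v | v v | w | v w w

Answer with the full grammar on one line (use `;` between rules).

S ::= w v | L S S | v S'; L ::= w | v L'; S' ::= v w | w; L' ::= ε | v | w w

S has alternatives sharing prefix 'v': factor to S → v S' with S' → v w | w.
L has alternatives sharing prefix 'v': factor to L → v L' with L' → ε | v | w w.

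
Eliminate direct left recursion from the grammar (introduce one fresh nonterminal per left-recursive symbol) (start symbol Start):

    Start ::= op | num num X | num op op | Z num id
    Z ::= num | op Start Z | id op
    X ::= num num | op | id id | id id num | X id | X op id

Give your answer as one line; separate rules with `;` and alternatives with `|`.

Start ::= op | num num X | num op op | Z num id; Z ::= num | op Start Z | id op; X ::= num num X1 | op X1 | id id X1 | id id num X1; X1 ::= id X1 | op id X1 | ε

Directly left-recursive nonterminal: X.
For X: α = {id, op id}, β = {num num, op, id id, id id num}. Rewrite as X → β X1 and X1 → α X1 | ε.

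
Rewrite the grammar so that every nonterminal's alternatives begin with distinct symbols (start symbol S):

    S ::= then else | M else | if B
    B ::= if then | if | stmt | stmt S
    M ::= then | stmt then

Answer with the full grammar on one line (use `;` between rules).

S ::= then else | M else | if B; B ::= if B' | stmt B''; M ::= then | stmt then; B' ::= then | ε; B'' ::= ε | S

B has alternatives sharing prefix 'if': factor to B → if B' with B' → then | ε.
B has alternatives sharing prefix 'stmt': factor to B → stmt B'' with B'' → ε | S.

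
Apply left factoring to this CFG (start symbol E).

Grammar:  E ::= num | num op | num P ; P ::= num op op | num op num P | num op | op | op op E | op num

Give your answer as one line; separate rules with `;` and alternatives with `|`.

E has alternatives sharing prefix 'num': factor to E → num E' with E' → ε | op | P.
P has alternatives sharing prefix 'num op': factor to P → num op P' with P' → op | num P | ε.
P has alternatives sharing prefix 'op': factor to P → op P'' with P'' → ε | op E | num.

E ::= num E'; P ::= num op P' | op P''; E' ::= ε | op | P; P' ::= op | num P | ε; P'' ::= ε | op E | num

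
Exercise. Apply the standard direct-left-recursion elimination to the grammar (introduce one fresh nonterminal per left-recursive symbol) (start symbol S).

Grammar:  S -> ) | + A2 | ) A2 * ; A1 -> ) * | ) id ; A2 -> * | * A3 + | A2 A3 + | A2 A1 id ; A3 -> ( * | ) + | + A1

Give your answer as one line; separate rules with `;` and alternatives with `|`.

Directly left-recursive nonterminal: A2.
For A2: α = {A3 +, A1 id}, β = {*, * A3 +}. Rewrite as A2 → β A2' and A2' → α A2' | ε.

S -> ) | + A2 | ) A2 *; A1 -> ) * | ) id; A2 -> * A2' | * A3 + A2'; A3 -> ( * | ) + | + A1; A2' -> A3 + A2' | A1 id A2' | ε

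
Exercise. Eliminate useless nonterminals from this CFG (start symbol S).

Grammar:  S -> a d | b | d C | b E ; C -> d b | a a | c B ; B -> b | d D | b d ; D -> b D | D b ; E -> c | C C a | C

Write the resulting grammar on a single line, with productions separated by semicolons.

Generating nonterminals: {B, C, E, S}.
Reachable from S after that: {B, C, E, S}.
Removed useless symbols: {D} and every production mentioning them.

S -> a d | b | d C | b E; C -> d b | a a | c B; B -> b | b d; E -> c | C C a | C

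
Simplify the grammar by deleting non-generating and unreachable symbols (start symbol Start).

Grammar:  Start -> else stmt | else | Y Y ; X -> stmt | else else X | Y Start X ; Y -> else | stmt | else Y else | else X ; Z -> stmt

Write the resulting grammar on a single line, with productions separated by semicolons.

Start -> else stmt | else | Y Y; X -> stmt | else else X | Y Start X; Y -> else | stmt | else Y else | else X

Generating nonterminals: {Start, X, Y, Z}.
Reachable from Start after that: {Start, X, Y}.
Removed useless symbols: {Z} and every production mentioning them.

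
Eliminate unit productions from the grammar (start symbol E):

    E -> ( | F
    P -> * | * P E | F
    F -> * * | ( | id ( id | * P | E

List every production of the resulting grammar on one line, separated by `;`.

E -> ( | * * | id ( id | * P; P -> ( | * * | id ( id | * P | * | * P E; F -> ( | * * | id ( id | * P

Unit pairs: E ⇒* {F}; F ⇒* {E}; P ⇒* {E, F}.
Replace each nonterminal's rules with the union of the non-unit rules of every nonterminal it unit-derives.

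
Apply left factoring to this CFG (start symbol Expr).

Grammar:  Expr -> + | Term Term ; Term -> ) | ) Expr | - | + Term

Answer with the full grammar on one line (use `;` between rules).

Term has alternatives sharing prefix ')': factor to Term → ) Term1 with Term1 → ε | Expr.

Expr -> + | Term Term; Term -> - | + Term | ) Term1; Term1 -> ε | Expr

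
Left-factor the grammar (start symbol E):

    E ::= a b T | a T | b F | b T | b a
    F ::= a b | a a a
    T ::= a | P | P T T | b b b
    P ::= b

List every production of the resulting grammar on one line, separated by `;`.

E ::= b E' | a E''; F ::= a F'; T ::= a | b b b | P T'; P ::= b; E' ::= F | T | a; E'' ::= b T | T; F' ::= b | a a; T' ::= ε | T T

E has alternatives sharing prefix 'b': factor to E → b E' with E' → F | T | a.
E has alternatives sharing prefix 'a': factor to E → a E'' with E'' → b T | T.
F has alternatives sharing prefix 'a': factor to F → a F' with F' → b | a a.
T has alternatives sharing prefix 'P': factor to T → P T' with T' → ε | T T.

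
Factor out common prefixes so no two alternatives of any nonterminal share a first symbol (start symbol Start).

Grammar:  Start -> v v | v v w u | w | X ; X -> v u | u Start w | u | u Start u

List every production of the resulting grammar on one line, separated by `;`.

Start -> w | X | v v Start1; X -> v u | u X1; Start1 -> epsilon | w u; X1 -> epsilon | Start X11; X11 -> w | u

Start has alternatives sharing prefix 'v v': factor to Start → v v Start1 with Start1 → ε | w u.
X has alternatives sharing prefix 'u': factor to X → u X1 with X1 → Start w | ε | Start u.
X1 has alternatives sharing prefix 'Start': factor to X1 → Start X11 with X11 → w | u.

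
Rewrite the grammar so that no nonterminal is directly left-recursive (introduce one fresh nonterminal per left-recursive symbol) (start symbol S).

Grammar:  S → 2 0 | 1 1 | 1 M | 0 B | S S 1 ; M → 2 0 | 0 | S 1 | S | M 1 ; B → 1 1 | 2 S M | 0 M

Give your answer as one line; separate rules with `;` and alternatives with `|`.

Directly left-recursive nonterminals: S, M.
For S: α = {S 1}, β = {2 0, 1 1, 1 M, 0 B}. Rewrite as S → β S' and S' → α S' | ε.
For M: α = {1}, β = {2 0, 0, S 1, S}. Rewrite as M → β M' and M' → α M' | ε.

S → 2 0 S' | 1 1 S' | 1 M S' | 0 B S'; M → 2 0 M' | 0 M' | S 1 M' | S M'; B → 1 1 | 2 S M | 0 M; S' → S 1 S' | ε; M' → 1 M' | ε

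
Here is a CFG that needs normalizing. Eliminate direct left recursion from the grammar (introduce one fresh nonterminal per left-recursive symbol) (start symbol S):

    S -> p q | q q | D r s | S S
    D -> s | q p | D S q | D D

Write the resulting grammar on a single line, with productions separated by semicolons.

S -> p q S' | q q S' | D r s S'; D -> s D' | q p D'; S' -> S S' | ε; D' -> S q D' | D D' | ε

Directly left-recursive nonterminals: S, D.
For S: α = {S}, β = {p q, q q, D r s}. Rewrite as S → β S' and S' → α S' | ε.
For D: α = {S q, D}, β = {s, q p}. Rewrite as D → β D' and D' → α D' | ε.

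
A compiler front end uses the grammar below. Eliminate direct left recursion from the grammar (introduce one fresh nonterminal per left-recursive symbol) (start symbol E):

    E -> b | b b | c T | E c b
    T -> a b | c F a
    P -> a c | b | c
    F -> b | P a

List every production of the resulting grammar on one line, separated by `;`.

E -> b E' | b b E' | c T E'; T -> a b | c F a; P -> a c | b | c; F -> b | P a; E' -> c b E' | ε

E is directly left-recursive.
For E: α = {c b}, β = {b, b b, c T}. Rewrite as E → β E' and E' → α E' | ε.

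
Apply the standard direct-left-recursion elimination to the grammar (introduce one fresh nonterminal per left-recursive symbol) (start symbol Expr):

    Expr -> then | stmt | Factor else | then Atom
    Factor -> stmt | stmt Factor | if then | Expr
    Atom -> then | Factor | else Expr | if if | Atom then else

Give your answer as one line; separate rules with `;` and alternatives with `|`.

Expr -> then | stmt | Factor else | then Atom; Factor -> stmt | stmt Factor | if then | Expr; Atom -> then Atom1 | Factor Atom1 | else Expr Atom1 | if if Atom1; Atom1 -> then else Atom1 | ε

Atom is directly left-recursive.
For Atom: α = {then else}, β = {then, Factor, else Expr, if if}. Rewrite as Atom → β Atom1 and Atom1 → α Atom1 | ε.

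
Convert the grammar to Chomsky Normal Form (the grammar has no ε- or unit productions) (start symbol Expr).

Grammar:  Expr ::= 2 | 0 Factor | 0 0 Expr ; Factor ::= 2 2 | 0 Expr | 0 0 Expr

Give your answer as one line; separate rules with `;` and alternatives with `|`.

Introduce a nonterminal for each terminal appearing in a rule of length ≥ 2: X1 → 0, X2 → 2.
Binarize each right-hand side of length ≥ 3 by chaining fresh nonterminals (Y1, Y2, …): affected rules were Expr → X1 X1 Expr; Factor → X1 X1 Expr.

Expr ::= 2 | X1 Factor | X1 Y1; Factor ::= X2 X2 | X1 Expr | X1 Y2; X1 ::= 0; X2 ::= 2; Y1 ::= X1 Expr; Y2 ::= X1 Expr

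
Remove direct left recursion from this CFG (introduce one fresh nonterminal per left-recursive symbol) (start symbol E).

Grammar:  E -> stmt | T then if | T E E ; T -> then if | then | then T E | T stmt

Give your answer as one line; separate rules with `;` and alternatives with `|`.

E -> stmt | T then if | T E E; T -> then if T' | then T' | then T E T'; T' -> stmt T' | ε

Left recursion appears on T.
For T: α = {stmt}, β = {then if, then, then T E}. Rewrite as T → β T' and T' → α T' | ε.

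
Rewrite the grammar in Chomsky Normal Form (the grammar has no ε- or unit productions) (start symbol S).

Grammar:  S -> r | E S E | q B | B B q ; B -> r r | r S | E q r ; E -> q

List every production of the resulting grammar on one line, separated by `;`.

Introduce a nonterminal for each terminal appearing in a rule of length ≥ 2: X1 → q, X2 → r.
Binarize each right-hand side of length ≥ 3 by chaining fresh nonterminals (Y1, Y2, …): affected rules were S → E S E; S → B B X1; B → E X1 X2.

S -> r | E Y1 | X1 B | B Y2; B -> X2 X2 | X2 S | E Y3; E -> q; X1 -> q; X2 -> r; Y1 -> S E; Y2 -> B X1; Y3 -> X1 X2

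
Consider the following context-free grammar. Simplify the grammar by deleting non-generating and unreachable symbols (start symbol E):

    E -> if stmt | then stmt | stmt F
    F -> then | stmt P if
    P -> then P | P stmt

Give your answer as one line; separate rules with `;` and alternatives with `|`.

Generating nonterminals: {E, F}.
Reachable from E after that: {E, F}.
Removed useless symbols: {P} and every production mentioning them.

E -> if stmt | then stmt | stmt F; F -> then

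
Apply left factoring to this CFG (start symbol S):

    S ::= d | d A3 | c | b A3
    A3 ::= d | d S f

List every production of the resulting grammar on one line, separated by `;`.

S has alternatives sharing prefix 'd': factor to S → d S' with S' → ε | A3.
A3 has alternatives sharing prefix 'd': factor to A3 → d A3' with A3' → ε | S f.

S ::= c | b A3 | d S'; A3 ::= d A3'; S' ::= ε | A3; A3' ::= ε | S f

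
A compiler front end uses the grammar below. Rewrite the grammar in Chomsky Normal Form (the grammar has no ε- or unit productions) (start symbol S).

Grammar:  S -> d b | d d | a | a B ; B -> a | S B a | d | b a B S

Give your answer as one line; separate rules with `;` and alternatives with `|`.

S -> X1 X2 | X1 X1 | a | X3 B; B -> a | S Y1 | d | X2 Y2; X1 -> d; X2 -> b; X3 -> a; Y1 -> B X3; Y2 -> X3 Y3; Y3 -> B S

Introduce a nonterminal for each terminal appearing in a rule of length ≥ 2: X1 → d, X2 → b, X3 → a.
Binarize each right-hand side of length ≥ 3 by chaining fresh nonterminals (Y1, Y2, …): affected rules were B → S B X3; B → X2 X3 B S.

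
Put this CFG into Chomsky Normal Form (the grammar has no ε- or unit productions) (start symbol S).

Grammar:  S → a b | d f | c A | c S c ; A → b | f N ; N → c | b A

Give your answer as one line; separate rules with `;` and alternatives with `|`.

S → X1 X2 | X3 X4 | X5 A | X5 Y1; A → b | X4 N; N → c | X2 A; X1 → a; X2 → b; X3 → d; X4 → f; X5 → c; Y1 → S X5

Introduce a nonterminal for each terminal appearing in a rule of length ≥ 2: X1 → a, X2 → b, X3 → d, X4 → f, X5 → c.
Binarize each right-hand side of length ≥ 3 by chaining fresh nonterminals (Y1, Y2, …): affected rules were S → X5 S X5.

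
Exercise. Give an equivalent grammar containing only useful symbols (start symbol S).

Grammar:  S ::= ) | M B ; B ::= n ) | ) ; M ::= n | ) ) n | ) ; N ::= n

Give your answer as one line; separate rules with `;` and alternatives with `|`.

S ::= ) | M B; B ::= n ) | ); M ::= n | ) ) n | )

Generating nonterminals: {B, M, N, S}.
Reachable from S after that: {B, M, S}.
Removed useless symbols: {N} and every production mentioning them.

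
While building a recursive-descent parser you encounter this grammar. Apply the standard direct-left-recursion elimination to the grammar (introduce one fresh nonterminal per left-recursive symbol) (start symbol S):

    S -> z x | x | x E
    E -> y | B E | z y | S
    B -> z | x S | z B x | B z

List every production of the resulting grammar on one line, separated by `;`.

S -> z x | x | x E; E -> y | B E | z y | S; B -> z B' | x S B' | z B x B'; B' -> z B' | ε

Directly left-recursive nonterminal: B.
For B: α = {z}, β = {z, x S, z B x}. Rewrite as B → β B' and B' → α B' | ε.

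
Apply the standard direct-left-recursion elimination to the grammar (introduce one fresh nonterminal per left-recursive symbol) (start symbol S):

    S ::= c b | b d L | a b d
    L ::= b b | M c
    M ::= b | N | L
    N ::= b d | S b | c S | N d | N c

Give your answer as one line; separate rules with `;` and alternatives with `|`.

Left recursion appears on N.
For N: α = {d, c}, β = {b d, S b, c S}. Rewrite as N → β N' and N' → α N' | ε.

S ::= c b | b d L | a b d; L ::= b b | M c; M ::= b | N | L; N ::= b d N' | S b N' | c S N'; N' ::= d N' | c N' | ε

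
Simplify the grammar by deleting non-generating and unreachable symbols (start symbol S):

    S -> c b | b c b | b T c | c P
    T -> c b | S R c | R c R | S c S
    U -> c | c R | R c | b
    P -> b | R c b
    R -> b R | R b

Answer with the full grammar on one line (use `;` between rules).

Generating nonterminals: {P, S, T, U}.
Reachable from S after that: {P, S, T}.
Removed useless symbols: {R, U} and every production mentioning them.

S -> c b | b c b | b T c | c P; T -> c b | S c S; P -> b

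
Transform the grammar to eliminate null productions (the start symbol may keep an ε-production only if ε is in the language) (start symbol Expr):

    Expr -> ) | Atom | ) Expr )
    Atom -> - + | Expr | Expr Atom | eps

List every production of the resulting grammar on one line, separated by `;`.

Nullable nonterminals: {Atom, Expr}.
ε ∈ L(G) since Expr is nullable, so keep Expr → ε.
Add the nullable-subset variants: Expr → ) Expr ) gives ) Expr ) | ) ).

Expr -> ) | Atom | ) Expr ) | ) ) | ε; Atom -> - + | Expr | Expr Atom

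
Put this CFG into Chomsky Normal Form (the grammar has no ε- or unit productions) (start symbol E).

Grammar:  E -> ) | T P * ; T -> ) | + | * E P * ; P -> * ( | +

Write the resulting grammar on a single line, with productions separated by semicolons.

E -> ) | T Y1; T -> ) | + | X1 Y2; P -> X1 X2 | +; X1 -> *; X2 -> (; Y1 -> P X1; Y2 -> E Y3; Y3 -> P X1

Introduce a nonterminal for each terminal appearing in a rule of length ≥ 2: X1 → *, X2 → (.
Binarize each right-hand side of length ≥ 3 by chaining fresh nonterminals (Y1, Y2, …): affected rules were E → T P X1; T → X1 E P X1.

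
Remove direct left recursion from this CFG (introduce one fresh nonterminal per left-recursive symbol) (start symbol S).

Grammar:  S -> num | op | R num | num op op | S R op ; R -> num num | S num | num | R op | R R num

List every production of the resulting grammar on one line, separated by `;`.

Directly left-recursive nonterminals: S, R.
For S: α = {R op}, β = {num, op, R num, num op op}. Rewrite as S → β S' and S' → α S' | ε.
For R: α = {op, R num}, β = {num num, S num, num}. Rewrite as R → β R' and R' → α R' | ε.

S -> num S' | op S' | R num S' | num op op S'; R -> num num R' | S num R' | num R'; S' -> R op S' | ε; R' -> op R' | R num R' | ε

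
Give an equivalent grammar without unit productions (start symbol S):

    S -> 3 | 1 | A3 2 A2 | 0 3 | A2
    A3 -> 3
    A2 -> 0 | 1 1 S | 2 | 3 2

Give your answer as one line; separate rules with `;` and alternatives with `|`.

Unit pairs: S ⇒* {A2}.
For each unit pair (A, B), copy every non-unit production of B to A, then drop all unit productions.

S -> 0 | 1 1 S | 2 | 3 2 | 3 | 1 | A3 2 A2 | 0 3; A3 -> 3; A2 -> 0 | 1 1 S | 2 | 3 2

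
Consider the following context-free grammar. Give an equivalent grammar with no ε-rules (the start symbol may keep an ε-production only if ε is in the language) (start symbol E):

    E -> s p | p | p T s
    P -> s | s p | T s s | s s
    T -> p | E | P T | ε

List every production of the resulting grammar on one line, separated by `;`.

E -> s p | p | p T s | p s; P -> s | s p | T s s | s s; T -> p | E | P T | P

Nullable nonterminals: {T}.
ε ∉ L(G), so no ε-production is kept.
Add the nullable-subset variants: E → p T s gives p T s | p s. P → T s s gives T s s | s s. T → P T gives P T | P.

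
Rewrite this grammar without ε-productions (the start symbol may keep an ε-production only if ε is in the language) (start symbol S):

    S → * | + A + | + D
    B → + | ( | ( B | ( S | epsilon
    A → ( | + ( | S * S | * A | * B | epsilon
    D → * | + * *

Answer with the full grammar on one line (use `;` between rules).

S → * | + A + | + + | + D; B → + | ( | ( B | ( S; A → ( | + ( | S * S | * A | * | * B; D → * | + * *

Nullable nonterminals: {A, B}.
ε ∉ L(G), so no ε-production is kept.
Add the nullable-subset variants: S → + A + gives + A + | + +. A → * A gives * A | *.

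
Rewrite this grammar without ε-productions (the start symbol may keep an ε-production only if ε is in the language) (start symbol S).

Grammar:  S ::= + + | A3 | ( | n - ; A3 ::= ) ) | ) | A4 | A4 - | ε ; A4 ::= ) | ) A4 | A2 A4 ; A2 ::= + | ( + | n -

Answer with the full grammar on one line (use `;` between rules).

S ::= + + | A3 | ( | n - | ε; A3 ::= ) ) | ) | A4 | A4 -; A4 ::= ) | ) A4 | A2 A4; A2 ::= + | ( + | n -

The nullable symbols are {A3, S}.
ε ∈ L(G) since S is nullable, so keep S → ε.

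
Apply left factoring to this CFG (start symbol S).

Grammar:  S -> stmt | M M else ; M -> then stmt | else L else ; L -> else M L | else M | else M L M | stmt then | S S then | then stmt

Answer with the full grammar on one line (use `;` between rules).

L has alternatives sharing prefix 'else M': factor to L → else M L' with L' → L | ε | L M.
L' has alternatives sharing prefix 'L': factor to L' → L L'' with L'' → ε | M.

S -> stmt | M M else; M -> then stmt | else L else; L -> stmt then | S S then | then stmt | else M L'; L' -> eps | L L''; L'' -> eps | M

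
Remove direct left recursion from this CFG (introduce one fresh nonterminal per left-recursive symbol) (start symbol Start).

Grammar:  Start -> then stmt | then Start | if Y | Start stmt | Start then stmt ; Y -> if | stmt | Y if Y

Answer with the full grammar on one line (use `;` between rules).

Directly left-recursive nonterminals: Start, Y.
For Start: α = {stmt, then stmt}, β = {then stmt, then Start, if Y}. Rewrite as Start → β Start1 and Start1 → α Start1 | ε.
For Y: α = {if Y}, β = {if, stmt}. Rewrite as Y → β Y1 and Y1 → α Y1 | ε.

Start -> then stmt Start1 | then Start Start1 | if Y Start1; Y -> if Y1 | stmt Y1; Start1 -> stmt Start1 | then stmt Start1 | ε; Y1 -> if Y Y1 | ε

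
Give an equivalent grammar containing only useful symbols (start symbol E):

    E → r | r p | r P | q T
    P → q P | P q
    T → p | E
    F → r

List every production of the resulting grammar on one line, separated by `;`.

E → r | r p | q T; T → p | E

Generating nonterminals: {E, F, T}.
Reachable from E after that: {E, T}.
Removed useless symbols: {F, P} and every production mentioning them.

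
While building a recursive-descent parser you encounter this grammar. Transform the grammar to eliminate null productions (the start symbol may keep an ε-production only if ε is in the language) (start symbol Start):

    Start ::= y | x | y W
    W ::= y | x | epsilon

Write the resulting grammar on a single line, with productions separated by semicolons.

The nullable symbols are {W}.
ε ∉ L(G), so no ε-production is kept.

Start ::= y | x | y W; W ::= y | x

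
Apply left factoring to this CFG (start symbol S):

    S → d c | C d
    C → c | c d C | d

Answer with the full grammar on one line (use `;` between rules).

C has alternatives sharing prefix 'c': factor to C → c C' with C' → ε | d C.

S → d c | C d; C → d | c C'; C' → epsilon | d C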